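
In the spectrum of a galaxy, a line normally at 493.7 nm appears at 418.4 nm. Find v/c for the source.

0.164c

λ'/λ₀ = 0.8475 < 1 (blueshift), so the source is approaching.
λ'/λ₀ = √((1 − β)/(1 + β)) for an approaching source ⇒ β = (1 − r²)/(1 + r²) with r = λ'/λ₀.
β = (1 − 0.7182)/(1 + 0.7182) ≈ 0.164.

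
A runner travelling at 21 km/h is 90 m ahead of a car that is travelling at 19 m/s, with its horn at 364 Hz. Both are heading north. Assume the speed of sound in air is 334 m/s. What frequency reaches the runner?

21 km/h = 5.833 m/s.
The runner is ahead, so the car is moving toward it while the runner is moving away from the car.
Both move, so f' = f · (v − v_o)/(v − v_s).
f' = 364 × (334 − 5.833)/(334 − 19) = 364 × 328.17/315 ≈ 379 Hz.

379 Hz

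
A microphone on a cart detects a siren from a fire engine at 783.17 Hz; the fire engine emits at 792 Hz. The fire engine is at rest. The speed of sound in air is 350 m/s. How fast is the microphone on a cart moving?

3.9 m/s

f' < f, so the microphone on a cart is receding.
f' = f · (v − v_o)/v ⇒ v_o = v · |f'/f − 1|.
v_o = 350 × |783.17/792 − 1| = 350 × 0.01115 ≈ 3.9 m/s.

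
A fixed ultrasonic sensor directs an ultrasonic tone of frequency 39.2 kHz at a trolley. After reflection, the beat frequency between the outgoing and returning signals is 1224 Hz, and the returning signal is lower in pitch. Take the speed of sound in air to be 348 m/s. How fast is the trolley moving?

5.5 m/s

Double Doppler shift off a moving reflector: f₂ = f₀ · (v + u)/(v − u) (u > 0 toward emitter).
Returning signal is lower, so f₂ = f₀ − Δf = 39200 − 1224 = 37976 Hz.
Rearranging, u = v · (f₂ − f₀)/(f₂ + f₀) = 348 × -1224/77176 ≈ -5.5 m/s.
So the trolley is moving at 5.5 m/s away from the emitter.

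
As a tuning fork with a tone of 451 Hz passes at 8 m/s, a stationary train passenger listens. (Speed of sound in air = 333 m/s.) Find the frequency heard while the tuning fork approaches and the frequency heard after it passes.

Approaching: f₁ = f · v/(v − v_s) = 451 × 333/325 ≈ 462 Hz.
Receding: f₂ = f · v/(v + v_s) = 451 × 333/341 ≈ 440 Hz.

462 Hz approaching; 440 Hz receding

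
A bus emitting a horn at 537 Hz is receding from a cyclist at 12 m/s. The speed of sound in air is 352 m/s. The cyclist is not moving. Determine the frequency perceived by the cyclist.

With the source moving away from a stationary observer, f' = f · v/(v + v_s).
f' = 537 × 352/(352 + 12) = 537 × 352/364 ≈ 519 Hz.

519 Hz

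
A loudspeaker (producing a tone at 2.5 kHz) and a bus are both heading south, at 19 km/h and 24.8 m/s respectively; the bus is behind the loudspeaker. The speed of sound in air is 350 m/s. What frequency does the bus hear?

2.64 kHz

19 km/h = 5.278 m/s.
The bus is behind, so the loudspeaker is moving away from it while the bus is moving toward the loudspeaker.
With source receding and observer approaching, f' = f · (v + v_o)/(v + v_s).
f' = 2.5 × (350 + 24.8)/(350 + 5.278) = 2.5 × 374.8/355.28 ≈ 2.64 kHz.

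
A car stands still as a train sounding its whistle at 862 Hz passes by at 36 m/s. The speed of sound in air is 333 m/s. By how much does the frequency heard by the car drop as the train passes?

Approaching: f₁ = f · v/(v − v_s) = 862 × 333/297 ≈ 966 Hz.
Receding: f₂ = f · v/(v + v_s) = 862 × 333/369 ≈ 778 Hz.
Drop: f₁ − f₂ = 2f·v·v_s/(v² − v_s²) = 2 × 862 × 333 × 36/(333² − 36²) ≈ 189 Hz.

189 Hz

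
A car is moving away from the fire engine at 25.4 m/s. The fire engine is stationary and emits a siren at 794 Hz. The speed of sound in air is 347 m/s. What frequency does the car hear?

736 Hz

Only the observer moves, away from the source, so f' = f · (v − v_o)/v.
f' = 794 × (347 − 25.4)/347 = 794 × 321.6/347 ≈ 736 Hz.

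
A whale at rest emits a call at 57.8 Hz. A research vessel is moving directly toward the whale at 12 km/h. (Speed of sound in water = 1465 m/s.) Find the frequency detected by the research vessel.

12 km/h = 3.333 m/s.
Only the observer moves, toward the source, so f' = f · (v + v_o)/v.
f' = 57.8 × (1465 + 3.333)/1465 = 57.8 × 1468.3/1465 ≈ 57.9 Hz.

57.9 Hz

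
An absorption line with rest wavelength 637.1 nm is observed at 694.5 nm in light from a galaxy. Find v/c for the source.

0.086

λ'/λ₀ = 1.0901 > 1 (redshift), so the source is receding.
λ'/λ₀ = √((1 + β)/(1 − β)) for a receding source ⇒ β = (r² − 1)/(r² + 1) with r = λ'/λ₀.
β = (1.1883 − 1)/(1.1883 + 1) ≈ 0.086.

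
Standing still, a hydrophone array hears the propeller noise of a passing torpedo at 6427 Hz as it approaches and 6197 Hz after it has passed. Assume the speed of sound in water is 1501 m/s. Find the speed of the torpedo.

27 m/s

f₁/f₂ = (v + v_s)/(v − v_s), so v_s = v · (f₁ − f₂)/(f₁ + f₂).
v_s = 1501 × (6427 − 6197)/(6427 + 6197) = 1501 × 230/12624 ≈ 27 m/s.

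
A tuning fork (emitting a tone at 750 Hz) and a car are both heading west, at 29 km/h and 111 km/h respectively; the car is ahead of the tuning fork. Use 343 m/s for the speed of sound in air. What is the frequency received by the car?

29 km/h = 8.056 m/s; 111 km/h = 30.83 m/s.
The car is ahead, so the tuning fork is moving toward it while the car is moving away from the tuning fork.
General Doppler shift: f' = f · (v − v_o)/(v − v_s).
f' = 750 × (343 − 30.83)/(343 − 8.056) = 750 × 312.17/334.94 ≈ 699 Hz.

699 Hz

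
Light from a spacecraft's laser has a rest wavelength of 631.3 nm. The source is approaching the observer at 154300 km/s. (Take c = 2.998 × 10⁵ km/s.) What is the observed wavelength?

β = v/c = 154300/299800 = 0.5147.
Relativistic Doppler for wavelength: λ' = λ₀ · √((1 − β)/(1 + β)).
λ' = 631.3 × √(0.4853/1.5147) = 631.3 × 0.56605 ≈ 357.3 nm.

357.3 nm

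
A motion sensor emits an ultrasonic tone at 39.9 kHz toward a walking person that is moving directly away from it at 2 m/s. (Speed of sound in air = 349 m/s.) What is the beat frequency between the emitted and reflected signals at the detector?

At the walking person (a moving observer), f₁ = f₀ · (v − u)/v = 39.9 × 347/349 ≈ 39.671 kHz.
On reflection it acts as a source moving away from the stationary detector: f₂ = f₁ · v/(v + u) = 39.671 × 349/351 ≈ 39.445 kHz.
Equivalently f₂ = f₀ · (v − u)/(v + u).
Beat frequency (with f₀ = 39900 Hz): |f₂ − f₀| = 2u·f₀/(v + u) = 2 × 2 × 39900/351 ≈ 455 Hz.

455 Hz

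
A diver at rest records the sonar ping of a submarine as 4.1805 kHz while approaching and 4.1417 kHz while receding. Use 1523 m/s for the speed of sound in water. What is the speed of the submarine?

f₁/f₂ = (v + v_s)/(v − v_s), so v_s = v · (f₁ − f₂)/(f₁ + f₂).
v_s = 1523 × (4.1805 − 4.1417)/(4.1805 + 4.1417) = 1523 × 0.0388/8.3222 ≈ 7.1 m/s.

7.1 m/s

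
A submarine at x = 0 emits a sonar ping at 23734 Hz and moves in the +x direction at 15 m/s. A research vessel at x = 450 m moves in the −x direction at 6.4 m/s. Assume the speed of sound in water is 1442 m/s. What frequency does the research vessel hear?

24090 Hz

The observer lies on the +x side, so the source is heading toward the observer and the observer is heading toward the source.
With source approaching and observer approaching, f' = f · (v + v_o)/(v − v_s).
f' = 23734 × (1442 + 6.4)/(1442 − 15) = 23734 × 1448.4/1427 ≈ 24090 Hz.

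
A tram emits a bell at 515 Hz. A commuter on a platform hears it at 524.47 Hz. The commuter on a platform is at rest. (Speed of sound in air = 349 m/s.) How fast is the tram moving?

f' > f, so the tram is approaching.
f' = f · v/(v − v_s) ⇒ v_s = v · |1 − f/f'|.
v_s = 349 × |1 − 515/524.47| = 349 × 0.01806 ≈ 6.3 m/s.

6.3 m/s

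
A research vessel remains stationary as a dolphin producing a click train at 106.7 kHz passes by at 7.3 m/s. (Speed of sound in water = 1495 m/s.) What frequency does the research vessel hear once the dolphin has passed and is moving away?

Receding: f₂ = f · v/(v + v_s) = 106.7 × 1495/1502.3 ≈ 106.2 kHz.

106.2 kHz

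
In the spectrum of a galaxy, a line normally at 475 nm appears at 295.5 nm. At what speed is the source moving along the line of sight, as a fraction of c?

0.442

λ'/λ₀ = 0.6221 < 1 (blueshift), so the source is approaching.
λ'/λ₀ = √((1 − β)/(1 + β)) for an approaching source ⇒ β = (1 − r²)/(1 + r²) with r = λ'/λ₀.
β = (1 − 0.3870)/(1 + 0.3870) ≈ 0.442.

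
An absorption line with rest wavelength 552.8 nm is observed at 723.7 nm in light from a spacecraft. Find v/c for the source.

0.263

λ'/λ₀ = 1.3092 > 1 (redshift), so the source is receding.
λ'/λ₀ = √((1 + β)/(1 − β)) for a receding source ⇒ β = (r² − 1)/(r² + 1) with r = λ'/λ₀.
β = (1.7139 − 1)/(1.7139 + 1) ≈ 0.263.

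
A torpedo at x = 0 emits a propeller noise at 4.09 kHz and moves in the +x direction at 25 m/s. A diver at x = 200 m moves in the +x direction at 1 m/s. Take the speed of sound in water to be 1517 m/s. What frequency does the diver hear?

4.16 kHz

The observer lies on the +x side, so the source is heading toward the observer and the observer is heading away from the source.
Both move, so f' = f · (v − v_o)/(v − v_s).
f' = 4.09 × (1517 − 1)/(1517 − 25) = 4.09 × 1516/1492 ≈ 4.16 kHz.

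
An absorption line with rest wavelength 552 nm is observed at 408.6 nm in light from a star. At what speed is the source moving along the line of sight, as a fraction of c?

λ'/λ₀ = 0.7402 < 1 (blueshift), so the source is approaching.
λ'/λ₀ = √((1 − β)/(1 + β)) for an approaching source ⇒ β = (1 − r²)/(1 + r²) with r = λ'/λ₀.
β = (1 − 0.5479)/(1 + 0.5479) ≈ 0.292.

0.292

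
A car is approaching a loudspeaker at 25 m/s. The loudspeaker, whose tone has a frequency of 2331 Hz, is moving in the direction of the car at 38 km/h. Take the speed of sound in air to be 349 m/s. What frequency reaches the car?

2576 Hz

38 km/h = 10.56 m/s.
Both move, so f' = f · (v + v_o)/(v − v_s).
f' = 2331 × (349 + 25)/(349 − 10.56) = 2331 × 374/338.44 ≈ 2576 Hz.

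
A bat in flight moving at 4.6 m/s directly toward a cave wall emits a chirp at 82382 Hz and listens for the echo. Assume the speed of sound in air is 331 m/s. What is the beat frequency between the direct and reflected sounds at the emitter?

2322 Hz

The cave wall receives the sound from a moving source: f₁ = f₀ · v/(v − v_e) = 82382 × 331/326.4 ≈ 83543 Hz.
On the return leg the bat in flight is a moving observer: f₂ = f₁ · (v + v_e)/v = 83543 × 335.6/331 ≈ 84704 Hz.
Equivalently f₂ = f₀ · (v + v_e)/(v − v_e).
Beat against the emitted tone: |f₂ − f₀| = 2v_e·f₀/(v − v_e) = 2 × 4.6 × 82382/326.4 ≈ 2322 Hz.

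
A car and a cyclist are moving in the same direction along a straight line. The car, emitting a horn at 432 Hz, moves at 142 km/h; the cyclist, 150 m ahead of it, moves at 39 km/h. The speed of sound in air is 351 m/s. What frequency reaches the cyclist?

472 Hz

142 km/h = 39.44 m/s; 39 km/h = 10.83 m/s.
The cyclist is ahead, so the car is moving toward it while the cyclist is moving away from the car.
General Doppler shift: f' = f · (v − v_o)/(v − v_s).
f' = 432 × (351 − 10.83)/(351 − 39.44) = 432 × 340.17/311.56 ≈ 472 Hz.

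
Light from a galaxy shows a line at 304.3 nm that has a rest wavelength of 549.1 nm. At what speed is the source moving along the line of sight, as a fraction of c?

λ'/λ₀ = 0.5542 < 1 (blueshift), so the source is approaching.
λ'/λ₀ = √((1 − β)/(1 + β)) for an approaching source ⇒ β = (1 − r²)/(1 + r²) with r = λ'/λ₀.
β = (1 − 0.3071)/(1 + 0.3071) ≈ 0.530.

0.530c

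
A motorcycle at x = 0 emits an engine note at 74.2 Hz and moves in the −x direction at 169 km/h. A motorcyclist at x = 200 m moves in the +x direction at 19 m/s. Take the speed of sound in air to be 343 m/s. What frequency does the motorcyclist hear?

169 km/h = 46.94 m/s.
The observer lies on the +x side, so the source is heading away from the observer and the observer is heading away from the source.
Both move, so f' = f · (v − v_o)/(v + v_s).
f' = 74.2 × (343 − 19)/(343 + 46.94) = 74.2 × 324/389.94 ≈ 62 Hz.

62 Hz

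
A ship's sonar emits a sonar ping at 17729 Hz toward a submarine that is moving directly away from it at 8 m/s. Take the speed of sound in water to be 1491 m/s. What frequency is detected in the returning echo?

At the submarine (a moving observer), f₁ = f₀ · (v − u)/v = 17729 × 1483/1491 ≈ 17634 Hz.
On reflection it acts as a source moving away from the stationary detector: f₂ = f₁ · v/(v + u) = 17634 × 1491/1499 ≈ 17540 Hz.
Equivalently f₂ = f₀ · (v − u)/(v + u).

17540 Hz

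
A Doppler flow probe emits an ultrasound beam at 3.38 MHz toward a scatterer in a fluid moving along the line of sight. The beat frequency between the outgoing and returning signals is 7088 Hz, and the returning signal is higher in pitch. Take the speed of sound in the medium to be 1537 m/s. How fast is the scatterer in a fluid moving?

Double Doppler shift off a moving reflector: f₂ = f₀ · (v + u)/(v − u) (u > 0 toward emitter).
Returning signal is higher, so f₂ = f₀ + Δf = 3380000 + 7088 = 3387088 Hz.
Rearranging, u = v · (f₂ − f₀)/(f₂ + f₀) = 1537 × 7088/6767088 ≈ 1.61 m/s.
So the scatterer in a fluid is moving at 1.61 m/s toward the emitter.

1.61 m/s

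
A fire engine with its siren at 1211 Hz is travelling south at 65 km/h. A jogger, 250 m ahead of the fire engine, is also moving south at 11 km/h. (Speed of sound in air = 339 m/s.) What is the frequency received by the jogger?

1268 Hz

65 km/h = 18.06 m/s; 11 km/h = 3.056 m/s.
The jogger is ahead, so the fire engine is moving toward it while the jogger is moving away from the fire engine.
General Doppler shift: f' = f · (v − v_o)/(v − v_s).
f' = 1211 × (339 − 3.056)/(339 − 18.06) = 1211 × 335.94/320.94 ≈ 1268 Hz.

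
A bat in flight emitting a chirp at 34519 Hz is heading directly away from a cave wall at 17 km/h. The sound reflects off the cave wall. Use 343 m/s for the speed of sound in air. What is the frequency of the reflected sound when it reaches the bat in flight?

33581 Hz

17 km/h = 4.722 m/s.
The cave wall receives the sound from a moving source: f₁ = f₀ · v/(v + v_e) = 34519 × 343/347.72 ≈ 34050 Hz.
On the return leg the bat in flight is a moving observer: f₂ = f₁ · (v − v_e)/v = 34050 × 338.28/343 ≈ 33581 Hz.
Equivalently f₂ = f₀ · (v − v_e)/(v + v_e).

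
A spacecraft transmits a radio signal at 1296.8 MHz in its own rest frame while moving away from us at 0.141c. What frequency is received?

1125.2 MHz

Relativistic Doppler for frequency: f' = f₀ · √((1 − β)/(1 + β)).
f' = 1296.8 × √(0.8590/1.1410) = 1296.8 × 0.86767 ≈ 1125.2 MHz.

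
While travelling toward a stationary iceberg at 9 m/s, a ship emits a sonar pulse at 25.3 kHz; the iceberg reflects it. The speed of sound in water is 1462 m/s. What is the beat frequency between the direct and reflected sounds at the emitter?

313 Hz

The iceberg receives the sound from a moving source: f₁ = f₀ · v/(v − v_e) = 25.3 × 1462/1453 ≈ 25.457 kHz.
On the return leg the ship is a moving observer: f₂ = f₁ · (v + v_e)/v = 25.457 × 1471/1462 ≈ 25.613 kHz.
Beat against the emitted tone (with f₀ = 25300 Hz): |f₂ − f₀| = 2v_e·f₀/(v − v_e) = 2 × 9 × 25300/1453 ≈ 313 Hz.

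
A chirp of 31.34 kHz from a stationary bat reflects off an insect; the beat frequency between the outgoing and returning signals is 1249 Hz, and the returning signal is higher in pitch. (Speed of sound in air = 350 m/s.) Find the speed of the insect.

6.8 m/s

Double Doppler shift off a moving reflector: f₂ = f₀ · (v + u)/(v − u) (u > 0 toward emitter).
Returning signal is higher, so f₂ = f₀ + Δf = 31340 + 1249 = 32589 Hz.
Rearranging, u = v · (f₂ − f₀)/(f₂ + f₀) = 350 × 1249/63929 ≈ 6.8 m/s.
So the insect is moving at 6.8 m/s toward the emitter.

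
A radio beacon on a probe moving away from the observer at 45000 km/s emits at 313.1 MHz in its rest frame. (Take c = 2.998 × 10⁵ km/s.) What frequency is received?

β = v/c = 45000/299800 = 0.1501.
Relativistic Doppler for frequency: f' = f₀ · √((1 − β)/(1 + β)).
f' = 313.1 × √(0.8499/1.1501) = 313.1 × 0.85964 ≈ 269.2 MHz.

269.2 MHz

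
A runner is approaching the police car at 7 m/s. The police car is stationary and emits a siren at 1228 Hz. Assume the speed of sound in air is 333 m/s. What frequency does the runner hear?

1254 Hz

Moving observer, stationary source: f' = f · (v + v_o)/v.
f' = 1228 × (333 + 7)/333 = 1228 × 340/333 ≈ 1254 Hz.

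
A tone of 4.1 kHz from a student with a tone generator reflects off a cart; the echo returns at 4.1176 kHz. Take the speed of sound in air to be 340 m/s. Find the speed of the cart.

0.73 m/s

Double Doppler shift off a moving reflector: f₂ = f₀ · (v + u)/(v − u) (u > 0 toward emitter).
Rearranging, u = v · (f₂ − f₀)/(f₂ + f₀) = 340 × 0.0176/8.2176 ≈ 0.73 m/s.
So the cart is moving at 0.73 m/s toward the emitter.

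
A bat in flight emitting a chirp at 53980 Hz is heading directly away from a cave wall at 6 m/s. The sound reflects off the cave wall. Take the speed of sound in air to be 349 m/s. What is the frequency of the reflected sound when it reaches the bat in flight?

The cave wall receives the sound from a moving source: f₁ = f₀ · v/(v + v_e) = 53980 × 349/355 ≈ 53068 Hz.
On the return leg the bat in flight is a moving observer: f₂ = f₁ · (v − v_e)/v = 53068 × 343/349 ≈ 52155 Hz.
Equivalently f₂ = f₀ · (v − v_e)/(v + v_e).

52155 Hz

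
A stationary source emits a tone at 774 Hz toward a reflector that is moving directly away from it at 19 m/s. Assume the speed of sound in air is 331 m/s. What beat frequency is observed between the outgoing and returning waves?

At the reflector (a moving observer), f₁ = f₀ · (v − u)/v = 774 × 312/331 ≈ 729.6 Hz.
On reflection it acts as a source moving away from the stationary detector: f₂ = f₁ · v/(v + u) = 729.6 × 331/350 ≈ 690.0 Hz.
Beat frequency: |f₂ − f₀| = 2u·f₀/(v + u) = 2 × 19 × 774/350 ≈ 84 Hz.

84 Hz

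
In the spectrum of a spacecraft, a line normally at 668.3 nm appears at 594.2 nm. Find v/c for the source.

λ'/λ₀ = 0.8891 < 1 (blueshift), so the source is approaching.
λ'/λ₀ = √((1 − β)/(1 + β)) for an approaching source ⇒ β = (1 − r²)/(1 + r²) with r = λ'/λ₀.
β = (1 − 0.7905)/(1 + 0.7905) ≈ 0.117.

0.117c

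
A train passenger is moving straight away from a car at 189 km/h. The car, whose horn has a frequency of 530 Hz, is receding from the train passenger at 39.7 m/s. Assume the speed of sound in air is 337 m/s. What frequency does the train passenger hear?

189 km/h = 52.5 m/s.
Both move, so f' = f · (v − v_o)/(v + v_s).
f' = 530 × (337 − 52.5)/(337 + 39.7) = 530 × 284.5/376.7 ≈ 400 Hz.

400 Hz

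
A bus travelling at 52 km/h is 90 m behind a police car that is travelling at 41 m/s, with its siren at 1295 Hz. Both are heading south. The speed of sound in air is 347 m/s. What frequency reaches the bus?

52 km/h = 14.44 m/s.
The bus is behind, so the police car is moving away from it while the bus is moving toward the police car.
General Doppler shift: f' = f · (v + v_o)/(v + v_s).
f' = 1295 × (347 + 14.44)/(347 + 41) = 1295 × 361.44/388 ≈ 1206 Hz.

1206 Hz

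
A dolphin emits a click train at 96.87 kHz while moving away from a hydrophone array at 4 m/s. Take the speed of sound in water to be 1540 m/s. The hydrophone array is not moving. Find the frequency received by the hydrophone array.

Only the source moves, away from the listener, so f' = f · v/(v + v_s).
f' = 96.87 × 1540/(1540 + 4) = 96.87 × 1540/1544 ≈ 96.6 kHz.

96.6 kHz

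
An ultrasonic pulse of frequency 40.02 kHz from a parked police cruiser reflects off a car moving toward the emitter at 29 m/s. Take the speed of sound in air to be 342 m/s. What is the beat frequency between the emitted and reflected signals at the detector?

At the car (a moving observer), f₁ = f₀ · (v + u)/v = 40.02 × 371/342 ≈ 43.41 kHz.
On reflection it acts as a source moving toward the stationary detector: f₂ = f₁ · v/(v − u) = 43.41 × 342/313 ≈ 47.44 kHz.
Equivalently f₂ = f₀ · (v + u)/(v − u).
Beat frequency (with f₀ = 40020 Hz): |f₂ − f₀| = 2u·f₀/(v − u) = 2 × 29 × 40020/313 ≈ 7416 Hz.

7416 Hz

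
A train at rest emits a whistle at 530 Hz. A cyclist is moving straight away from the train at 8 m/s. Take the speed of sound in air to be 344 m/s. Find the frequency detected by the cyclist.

Only the observer moves, away from the source, so f' = f · (v − v_o)/v.
f' = 530 × (344 − 8)/344 = 530 × 336/344 ≈ 518 Hz.

518 Hz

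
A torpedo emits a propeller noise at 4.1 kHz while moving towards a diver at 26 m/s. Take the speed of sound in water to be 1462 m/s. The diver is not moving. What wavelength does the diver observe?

35.0 cm

Moving source, stationary observer: f' = f · v/(v − v_s) since the source is approaching.
f' = 4.1 × 1462/(1462 − 26) ≈ 4.17 kHz.
λ' = v/f' = 1462/4174.23 ≈ 35.0 cm.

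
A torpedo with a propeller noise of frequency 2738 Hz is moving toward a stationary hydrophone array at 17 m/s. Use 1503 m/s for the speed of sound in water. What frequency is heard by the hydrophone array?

2769 Hz

Moving source, stationary observer: f' = f · v/(v − v_s) since the source is approaching.
f' = 2738 × 1503/(1503 − 17) = 2738 × 1503/1486 ≈ 2769 Hz.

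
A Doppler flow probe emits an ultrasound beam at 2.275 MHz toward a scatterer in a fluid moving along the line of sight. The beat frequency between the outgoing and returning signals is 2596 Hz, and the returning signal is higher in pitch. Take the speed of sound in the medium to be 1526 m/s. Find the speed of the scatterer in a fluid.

Double Doppler shift off a moving reflector: f₂ = f₀ · (v + u)/(v − u) (u > 0 toward emitter).
Returning signal is higher, so f₂ = f₀ + Δf = 2275000 + 2596 = 2277596 Hz.
Rearranging, u = v · (f₂ − f₀)/(f₂ + f₀) = 1526 × 2596/4552596 ≈ 0.87 m/s.
So the scatterer in a fluid is moving at 0.87 m/s toward the emitter.

0.87 m/s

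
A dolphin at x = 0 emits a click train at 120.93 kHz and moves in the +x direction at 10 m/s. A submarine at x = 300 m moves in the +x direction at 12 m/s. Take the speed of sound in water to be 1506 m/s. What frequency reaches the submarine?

120.8 kHz

The observer lies on the +x side, so the source is heading toward the observer and the observer is heading away from the source.
General Doppler shift: f' = f · (v − v_o)/(v − v_s).
f' = 120.93 × (1506 − 12)/(1506 − 10) = 120.93 × 1494/1496 ≈ 120.8 kHz.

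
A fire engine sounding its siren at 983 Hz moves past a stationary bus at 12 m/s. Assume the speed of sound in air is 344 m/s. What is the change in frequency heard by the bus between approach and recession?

Approaching: f₁ = f · v/(v − v_s) = 983 × 344/332 ≈ 1018.5 Hz.
Receding: f₂ = f · v/(v + v_s) = 983 × 344/356 ≈ 949.9 Hz.
Drop: f₁ − f₂ = 2f·v·v_s/(v² − v_s²) = 2 × 983 × 344 × 12/(344² − 12²) ≈ 68.7 Hz.

68.7 Hz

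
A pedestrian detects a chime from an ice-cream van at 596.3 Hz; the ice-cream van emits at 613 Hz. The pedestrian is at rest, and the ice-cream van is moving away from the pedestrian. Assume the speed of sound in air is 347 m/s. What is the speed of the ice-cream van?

f' = f · v/(v + v_s) ⇒ v_s = v · |1 − f/f'|.
v_s = 347 × |1 − 613/596.3| = 347 × 0.02801 ≈ 9.7 m/s.

9.7 m/s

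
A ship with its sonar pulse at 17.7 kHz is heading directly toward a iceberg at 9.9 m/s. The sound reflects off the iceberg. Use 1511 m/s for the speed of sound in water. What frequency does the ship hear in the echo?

17.93 kHz

The iceberg receives the sound from a moving source: f₁ = f₀ · v/(v − v_e) = 17.7 × 1511/1501.1 ≈ 17.82 kHz.
On the return leg the ship is a moving observer: f₂ = f₁ · (v + v_e)/v = 17.82 × 1520.9/1511 ≈ 17.93 kHz.
Equivalently f₂ = f₀ · (v + v_e)/(v − v_e).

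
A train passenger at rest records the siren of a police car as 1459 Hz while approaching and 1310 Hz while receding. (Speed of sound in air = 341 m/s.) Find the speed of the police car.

18.3 m/s

f₁/f₂ = (v + v_s)/(v − v_s), so v_s = v · (f₁ − f₂)/(f₁ + f₂).
v_s = 341 × (1459 − 1310)/(1459 + 1310) = 341 × 149/2769 ≈ 18.3 m/s.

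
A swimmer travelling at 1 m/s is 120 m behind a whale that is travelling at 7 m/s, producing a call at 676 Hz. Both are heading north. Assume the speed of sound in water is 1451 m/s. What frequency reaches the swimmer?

673 Hz

The swimmer is behind, so the whale is moving away from it while the swimmer is moving toward the whale.
Both move, so f' = f · (v + v_o)/(v + v_s).
f' = 676 × (1451 + 1)/(1451 + 7) = 676 × 1452/1458 ≈ 673 Hz.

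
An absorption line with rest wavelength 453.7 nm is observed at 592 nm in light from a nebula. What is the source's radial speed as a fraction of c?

λ'/λ₀ = 1.3048 > 1 (redshift), so the source is receding.
λ'/λ₀ = √((1 + β)/(1 − β)) for a receding source ⇒ β = (r² − 1)/(r² + 1) with r = λ'/λ₀.
β = (1.7026 − 1)/(1.7026 + 1) ≈ 0.260.

0.260c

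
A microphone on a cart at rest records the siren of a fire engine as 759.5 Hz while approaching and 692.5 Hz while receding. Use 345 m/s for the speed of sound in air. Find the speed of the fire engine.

f₁/f₂ = (v + v_s)/(v − v_s), so v_s = v · (f₁ − f₂)/(f₁ + f₂).
v_s = 345 × (759.5 − 692.5)/(759.5 + 692.5) = 345 × 67.0/1452.0 ≈ 15.9 m/s.

15.9 m/s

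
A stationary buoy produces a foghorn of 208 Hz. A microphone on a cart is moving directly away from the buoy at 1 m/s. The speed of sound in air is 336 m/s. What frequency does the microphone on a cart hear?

207 Hz

Moving observer, stationary source: f' = f · (v − v_o)/v.
f' = 208 × (336 − 1)/336 = 208 × 335/336 ≈ 207 Hz.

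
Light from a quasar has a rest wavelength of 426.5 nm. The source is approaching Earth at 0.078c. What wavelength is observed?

394.4 nm

Relativistic Doppler for wavelength: λ' = λ₀ · √((1 − β)/(1 + β)).
λ' = 426.5 × √(0.9220/1.0780) = 426.5 × 0.92482 ≈ 394.4 nm.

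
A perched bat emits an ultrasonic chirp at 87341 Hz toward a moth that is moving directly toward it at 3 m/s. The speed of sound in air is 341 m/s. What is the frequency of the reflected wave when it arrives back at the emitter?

At the moth (a moving observer), f₁ = f₀ · (v + u)/v = 87341 × 344/341 ≈ 88109 Hz.
On reflection it acts as a source moving toward the stationary detector: f₂ = f₁ · v/(v − u) = 88109 × 341/338 ≈ 88891 Hz.

88891 Hz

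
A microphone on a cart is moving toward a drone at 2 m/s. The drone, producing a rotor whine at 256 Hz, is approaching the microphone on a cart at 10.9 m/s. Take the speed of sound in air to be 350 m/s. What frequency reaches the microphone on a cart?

266 Hz

Both move, so f' = f · (v + v_o)/(v − v_s).
f' = 256 × (350 + 2)/(350 − 10.9) = 256 × 352/339.1 ≈ 266 Hz.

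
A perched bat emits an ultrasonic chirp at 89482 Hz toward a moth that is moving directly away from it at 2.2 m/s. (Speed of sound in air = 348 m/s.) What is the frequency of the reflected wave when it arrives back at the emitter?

At the moth (a moving observer), f₁ = f₀ · (v − u)/v = 89482 × 345.8/348 ≈ 88916 Hz.
On reflection it acts as a source moving away from the stationary detector: f₂ = f₁ · v/(v + u) = 88916 × 348/350.2 ≈ 88358 Hz.

88358 Hz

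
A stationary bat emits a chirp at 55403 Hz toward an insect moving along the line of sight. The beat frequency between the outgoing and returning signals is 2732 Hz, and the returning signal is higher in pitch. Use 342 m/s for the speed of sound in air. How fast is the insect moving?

Double Doppler shift off a moving reflector: f₂ = f₀ · (v + u)/(v − u) (u > 0 toward emitter).
Returning signal is higher, so f₂ = f₀ + Δf = 55403 + 2732 = 58135 Hz.
Rearranging, u = v · (f₂ − f₀)/(f₂ + f₀) = 342 × 2732/113538 ≈ 8.2 m/s.
So the insect is moving at 8.2 m/s toward the emitter.

8.2 m/s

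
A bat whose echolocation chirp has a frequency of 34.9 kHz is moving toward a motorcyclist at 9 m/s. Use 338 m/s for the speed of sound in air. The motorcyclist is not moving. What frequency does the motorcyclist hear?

35.9 kHz

Moving source, stationary observer: f' = f · v/(v − v_s) since the source is approaching.
f' = 34.9 × 338/(338 − 9) = 34.9 × 338/329 ≈ 35.9 kHz.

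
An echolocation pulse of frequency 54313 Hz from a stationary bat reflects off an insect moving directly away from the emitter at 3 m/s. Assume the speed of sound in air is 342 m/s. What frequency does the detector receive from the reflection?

53368 Hz

At the insect (a moving observer), f₁ = f₀ · (v − u)/v = 54313 × 339/342 ≈ 53837 Hz.
On reflection it acts as a source moving away from the stationary detector: f₂ = f₁ · v/(v + u) = 53837 × 342/345 ≈ 53368 Hz.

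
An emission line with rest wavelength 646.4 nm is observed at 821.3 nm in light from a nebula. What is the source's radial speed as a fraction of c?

0.235

λ'/λ₀ = 1.2706 > 1 (redshift), so the source is receding.
λ'/λ₀ = √((1 + β)/(1 − β)) for a receding source ⇒ β = (r² − 1)/(r² + 1) with r = λ'/λ₀.
β = (1.6144 − 1)/(1.6144 + 1) ≈ 0.235.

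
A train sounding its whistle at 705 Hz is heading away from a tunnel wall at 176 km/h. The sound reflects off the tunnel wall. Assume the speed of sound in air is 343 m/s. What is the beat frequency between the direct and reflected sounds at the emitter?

176 Hz

176 km/h = 48.89 m/s.
The tunnel wall receives the sound from a moving source: f₁ = f₀ · v/(v + v_e) = 705 × 343/391.89 ≈ 617.0 Hz.
On the return leg the train is a moving observer: f₂ = f₁ · (v − v_e)/v = 617.0 × 294.11/343 ≈ 529.1 Hz.
Beat against the emitted tone: |f₂ − f₀| = 2v_e·f₀/(v + v_e) = 2 × 48.89 × 705/391.89 ≈ 176 Hz.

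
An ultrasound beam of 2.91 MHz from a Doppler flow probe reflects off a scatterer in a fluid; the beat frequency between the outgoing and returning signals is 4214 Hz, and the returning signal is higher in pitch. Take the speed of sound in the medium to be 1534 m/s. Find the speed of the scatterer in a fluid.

1.11 m/s

Double Doppler shift off a moving reflector: f₂ = f₀ · (v + u)/(v − u) (u > 0 toward emitter).
Returning signal is higher, so f₂ = f₀ + Δf = 2910000 + 4214 = 2914214 Hz.
Rearranging, u = v · (f₂ − f₀)/(f₂ + f₀) = 1534 × 4214/5824214 ≈ 1.11 m/s.
So the scatterer in a fluid is moving at 1.11 m/s toward the emitter.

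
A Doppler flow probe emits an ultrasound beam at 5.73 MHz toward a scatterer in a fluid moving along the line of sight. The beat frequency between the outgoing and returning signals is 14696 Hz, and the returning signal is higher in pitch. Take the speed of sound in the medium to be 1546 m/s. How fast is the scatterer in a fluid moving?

Double Doppler shift off a moving reflector: f₂ = f₀ · (v + u)/(v − u) (u > 0 toward emitter).
Returning signal is higher, so f₂ = f₀ + Δf = 5730000 + 14696 = 5744696 Hz.
Rearranging, u = v · (f₂ − f₀)/(f₂ + f₀) = 1546 × 14696/11474696 ≈ 1.98 m/s.
So the scatterer in a fluid is moving at 1.98 m/s toward the emitter.

1.98 m/s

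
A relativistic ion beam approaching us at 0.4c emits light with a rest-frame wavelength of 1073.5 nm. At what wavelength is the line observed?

Relativistic Doppler for wavelength: λ' = λ₀ · √((1 − β)/(1 + β)).
λ' = 1073.5 × √(0.6000/1.4000) = 1073.5 × 0.65465 ≈ 702.8 nm.

702.8 nm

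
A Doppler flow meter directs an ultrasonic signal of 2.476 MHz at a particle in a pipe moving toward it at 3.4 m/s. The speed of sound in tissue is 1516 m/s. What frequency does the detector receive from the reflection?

The particle in a pipe first receives the wave as a moving observer: f₁ = f₀ · (v + u)/v = 2.476 × (1516 + 3.4)/1516 ≈ 2.482 MHz.
On reflection it acts as a source moving toward the stationary detector: f₂ = f₁ · v/(v − u) = 2.482 × 1516/1512.6 ≈ 2.487 MHz.

2.487 MHz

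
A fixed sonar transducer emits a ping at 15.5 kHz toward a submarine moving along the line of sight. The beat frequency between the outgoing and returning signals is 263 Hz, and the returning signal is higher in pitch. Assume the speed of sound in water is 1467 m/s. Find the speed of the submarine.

Double Doppler shift off a moving reflector: f₂ = f₀ · (v + u)/(v − u) (u > 0 toward emitter).
Returning signal is higher, so f₂ = f₀ + Δf = 15500 + 263 = 15763 Hz.
Rearranging, u = v · (f₂ − f₀)/(f₂ + f₀) = 1467 × 263/31263 ≈ 12.3 m/s.
So the submarine is moving at 12.3 m/s toward the emitter.

12.3 m/s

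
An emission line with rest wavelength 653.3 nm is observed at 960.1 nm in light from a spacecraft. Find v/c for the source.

λ'/λ₀ = 1.4696 > 1 (redshift), so the source is receding.
λ'/λ₀ = √((1 + β)/(1 − β)) for a receding source ⇒ β = (r² − 1)/(r² + 1) with r = λ'/λ₀.
β = (2.1598 − 1)/(2.1598 + 1) ≈ 0.367.

0.367c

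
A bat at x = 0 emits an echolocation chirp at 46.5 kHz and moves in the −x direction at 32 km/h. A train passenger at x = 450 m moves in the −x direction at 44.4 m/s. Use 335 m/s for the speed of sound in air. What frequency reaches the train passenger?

32 km/h = 8.889 m/s.
The observer lies on the +x side, so the source is heading away from the observer and the observer is heading toward the source.
With source receding and observer approaching, f' = f · (v + v_o)/(v + v_s).
f' = 46.5 × (335 + 44.4)/(335 + 8.889) = 46.5 × 379.4/343.89 ≈ 51.3 kHz.

51.3 kHz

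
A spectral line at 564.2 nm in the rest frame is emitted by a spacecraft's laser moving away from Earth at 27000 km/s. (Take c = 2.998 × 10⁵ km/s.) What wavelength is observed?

617.5 nm

β = v/c = 27000/299800 = 0.0901.
Relativistic Doppler for wavelength: λ' = λ₀ · √((1 + β)/(1 − β)).
λ' = 564.2 × √(1.0901/0.9099) = 564.2 × 1.09451 ≈ 617.5 nm.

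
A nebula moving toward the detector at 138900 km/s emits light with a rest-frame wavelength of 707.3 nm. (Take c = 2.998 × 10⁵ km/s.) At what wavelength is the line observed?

β = v/c = 138900/299800 = 0.4633.
Relativistic Doppler for wavelength: λ' = λ₀ · √((1 − β)/(1 + β)).
λ' = 707.3 × √(0.5367/1.4633) = 707.3 × 0.60561 ≈ 428.3 nm.

428.3 nm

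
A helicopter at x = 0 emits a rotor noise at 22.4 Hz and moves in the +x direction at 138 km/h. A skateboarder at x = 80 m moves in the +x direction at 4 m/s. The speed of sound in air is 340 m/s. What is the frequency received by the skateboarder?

24.9 Hz

138 km/h = 38.33 m/s.
The observer lies on the +x side, so the source is heading toward the observer and the observer is heading away from the source.
General Doppler shift: f' = f · (v − v_o)/(v − v_s).
f' = 22.4 × (340 − 4)/(340 − 38.33) = 22.4 × 336/301.67 ≈ 24.9 Hz.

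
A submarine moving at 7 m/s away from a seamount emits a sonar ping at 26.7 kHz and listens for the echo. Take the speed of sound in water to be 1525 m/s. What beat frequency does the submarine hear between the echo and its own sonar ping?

The seamount receives the sound from a moving source: f₁ = f₀ · v/(v + v_e) = 26.7 × 1525/1532 ≈ 26.578 kHz.
On the return leg the submarine is a moving observer: f₂ = f₁ · (v − v_e)/v = 26.578 × 1518/1525 ≈ 26.456 kHz.
Beat against the emitted tone (with f₀ = 26700 Hz): |f₂ − f₀| = 2v_e·f₀/(v + v_e) = 2 × 7 × 26700/1532 ≈ 244 Hz.

244 Hz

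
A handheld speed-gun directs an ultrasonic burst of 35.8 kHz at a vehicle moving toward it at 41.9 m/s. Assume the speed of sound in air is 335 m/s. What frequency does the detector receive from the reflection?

46.0 kHz

At the vehicle (a moving observer), f₁ = f₀ · (v + u)/v = 35.8 × 376.9/335 ≈ 40.3 kHz.
The reflection then acts as a moving source: f₂ = f₁ · v/(v − u) ≈ 46.0 kHz.
Equivalently f₂ = f₀ · (v + u)/(v − u).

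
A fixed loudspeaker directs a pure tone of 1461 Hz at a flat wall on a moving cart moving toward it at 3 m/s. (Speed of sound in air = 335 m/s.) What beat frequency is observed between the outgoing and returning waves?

26.4 Hz

The flat wall on a moving cart first receives the wave as a moving observer: f₁ = f₀ · (v + u)/v = 1461 × (335 + 3)/335 ≈ 1474.1 Hz.
On reflection it acts as a source moving toward the stationary detector: f₂ = f₁ · v/(v − u) = 1474.1 × 335/332 ≈ 1487.4 Hz.
Beat frequency: |f₂ − f₀| = 2u·f₀/(v − u) = 2 × 3 × 1461/332 ≈ 26.4 Hz.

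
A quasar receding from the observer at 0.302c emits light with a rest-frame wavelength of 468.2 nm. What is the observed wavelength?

Relativistic Doppler for wavelength: λ' = λ₀ · √((1 + β)/(1 − β)).
λ' = 468.2 × √(1.3020/0.6980) = 468.2 × 1.36577 ≈ 639.5 nm.

639.5 nm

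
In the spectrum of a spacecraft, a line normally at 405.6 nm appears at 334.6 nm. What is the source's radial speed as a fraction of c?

λ'/λ₀ = 0.8250 < 1 (blueshift), so the source is approaching.
λ'/λ₀ = √((1 − β)/(1 + β)) for an approaching source ⇒ β = (1 − r²)/(1 + r²) with r = λ'/λ₀.
β = (1 − 0.6805)/(1 + 0.6805) ≈ 0.190.

0.190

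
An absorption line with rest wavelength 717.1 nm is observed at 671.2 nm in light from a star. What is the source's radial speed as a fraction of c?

λ'/λ₀ = 0.9360 < 1 (blueshift), so the source is approaching.
λ'/λ₀ = √((1 − β)/(1 + β)) for an approaching source ⇒ β = (1 − r²)/(1 + r²) with r = λ'/λ₀.
β = (1 − 0.8761)/(1 + 0.8761) ≈ 0.066.

0.066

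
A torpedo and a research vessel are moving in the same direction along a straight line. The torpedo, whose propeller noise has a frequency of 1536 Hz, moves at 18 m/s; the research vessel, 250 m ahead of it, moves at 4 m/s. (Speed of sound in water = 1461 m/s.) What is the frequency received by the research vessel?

1551 Hz

The research vessel is ahead, so the torpedo is moving toward it while the research vessel is moving away from the torpedo.
General Doppler shift: f' = f · (v − v_o)/(v − v_s).
f' = 1536 × (1461 − 4)/(1461 − 18) = 1536 × 1457/1443 ≈ 1551 Hz.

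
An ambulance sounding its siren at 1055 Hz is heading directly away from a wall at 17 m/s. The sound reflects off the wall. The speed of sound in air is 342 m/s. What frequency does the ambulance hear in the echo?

955 Hz

The wall receives the sound from a moving source: f₁ = f₀ · v/(v + v_e) = 1055 × 342/359 ≈ 1005 Hz.
On the return leg the ambulance is a moving observer: f₂ = f₁ · (v − v_e)/v = 1005 × 325/342 ≈ 955 Hz.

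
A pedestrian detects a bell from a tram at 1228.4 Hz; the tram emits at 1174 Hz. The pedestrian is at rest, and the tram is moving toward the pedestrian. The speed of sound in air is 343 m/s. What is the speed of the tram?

f' = f · v/(v − v_s) ⇒ v_s = v · |1 − f/f'|.
v_s = 343 × |1 − 1174/1228.4| = 343 × 0.04429 ≈ 15.2 m/s.

15.2 m/s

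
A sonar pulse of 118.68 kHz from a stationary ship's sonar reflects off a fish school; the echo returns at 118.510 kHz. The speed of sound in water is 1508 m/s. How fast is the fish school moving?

Double Doppler shift off a moving reflector: f₂ = f₀ · (v + u)/(v − u) (u > 0 toward emitter).
Rearranging, u = v · (f₂ − f₀)/(f₂ + f₀) = 1508 × -0.170/237.190 ≈ -1.08 m/s.
So the fish school is moving at 1.08 m/s away from the emitter.

1.08 m/s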